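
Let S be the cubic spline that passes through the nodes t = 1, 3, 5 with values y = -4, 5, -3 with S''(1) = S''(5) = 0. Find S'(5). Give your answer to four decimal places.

Put σ_i = S'' at the i-th knot. Here h = (2, 2) and Δ = (9/2, -4), so the interior equations h_(i-1)·σ_(i-1) + 2(h_(i-1)+h_i)·σ_i + h_i·σ_(i+1) = 6(Δ_i − Δ_(i-1)) read
  2·σ_0 + 8·σ_1 + 2·σ_2 = 6(Δ_1 - Δ_0) = -51
Natural end conditions: σ_0 = σ_2 = 0.
Forward elimination and back-substitution give σ_0 = 0, σ_1 = -51/8, σ_2 = 0.
On [3, 5], S'(t) = b_1 + 2c_1·(t - 3) + 3d_1·(t - 3)² with b_1 = Δ_1 - h_1(2σ_1 + σ_2)/6 = 1/4, c_1 = σ_1/2 = -51/16, d_1 = (σ_2 - σ_1)/(6h_1) = 17/32. So S'(5) = -49/8.

-6.1250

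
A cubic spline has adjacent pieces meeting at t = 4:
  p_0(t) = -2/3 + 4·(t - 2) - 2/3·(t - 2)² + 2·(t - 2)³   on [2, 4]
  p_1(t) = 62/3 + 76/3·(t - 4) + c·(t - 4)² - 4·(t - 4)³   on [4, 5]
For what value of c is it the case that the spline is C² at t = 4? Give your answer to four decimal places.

p_0''(t) = -4/3 + 12·(t - 2), so p_0''(4) = 68/3. On the right, p_1''(4) = 2c, so c = 34/3.

11.3333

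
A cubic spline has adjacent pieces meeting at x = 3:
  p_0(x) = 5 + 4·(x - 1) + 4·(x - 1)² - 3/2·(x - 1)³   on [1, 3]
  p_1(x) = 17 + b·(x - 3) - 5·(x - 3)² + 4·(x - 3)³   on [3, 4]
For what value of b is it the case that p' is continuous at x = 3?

2

p_0'(x) = 4 + 8·(x - 1) - 9/2·(x - 1)², so p_0'(3) = 2. On the right, p_1'(3) = b, so b = 2.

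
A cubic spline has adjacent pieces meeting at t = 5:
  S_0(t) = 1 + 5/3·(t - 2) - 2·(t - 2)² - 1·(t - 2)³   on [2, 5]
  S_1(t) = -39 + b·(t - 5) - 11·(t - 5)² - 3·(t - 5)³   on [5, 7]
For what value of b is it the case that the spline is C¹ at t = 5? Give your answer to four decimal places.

-37.3333

S_0'(t) = 5/3 - 4·(t - 2) - 3·(t - 2)², so S_0'(5) = -112/3. On the right, S_1'(5) = b, so b = -112/3.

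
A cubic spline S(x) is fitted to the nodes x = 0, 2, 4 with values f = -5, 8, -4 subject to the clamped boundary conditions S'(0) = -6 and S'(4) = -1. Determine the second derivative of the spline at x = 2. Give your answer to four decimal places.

Let M_i = S''(x_i). Step sizes h_i = 2, 2; slopes of the chords Δ_i = (y_(i+1) - y_i)/h_i = 13/2, -6.
  2·M_0 + 8·M_1 + 2·M_2 = 6(Δ_1 - Δ_0) = -75
Clamped end conditions give two more equations: 2h_0·M_0 + h_0·M_1 = 6(Δ_0 - S'(0)) = 75 and h_1·M_1 + 2h_1·M_2 = 6(S'(4) - Δ_1) = 30.
Hence M_0 = 235/8, M_1 = -85/4, M_2 = 145/8.

-21.2500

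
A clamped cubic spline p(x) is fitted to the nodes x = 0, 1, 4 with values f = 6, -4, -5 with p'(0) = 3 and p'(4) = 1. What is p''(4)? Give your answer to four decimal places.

Put σ_i = p'' at the i-th knot. Here h = (1, 3) and Δ = (-10, -1/3), so the interior equations h_(i-1)·σ_(i-1) + 2(h_(i-1)+h_i)·σ_i + h_i·σ_(i+1) = 6(Δ_i − Δ_(i-1)) read
  1·σ_0 + 8·σ_1 + 3·σ_2 = 6(Δ_1 - Δ_0) = 58
Clamped end conditions give two more equations: 2h_0·σ_0 + h_0·σ_1 = 6(Δ_0 - p'(0)) = -78 and h_1·σ_1 + 2h_1·σ_2 = 6(p'(4) - Δ_1) = 8.
Forward elimination and back-substitution give σ_0 = -187/4, σ_1 = 31/2, σ_2 = -77/12.

-6.4167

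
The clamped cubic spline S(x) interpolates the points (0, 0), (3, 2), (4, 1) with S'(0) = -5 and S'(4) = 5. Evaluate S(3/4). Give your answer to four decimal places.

Let M_i = S''(x_i). Step sizes h_i = 3, 1; slopes of the chords Δ_i = (y_(i+1) - y_i)/h_i = 2/3, -1.
  3·M_0 + 8·M_1 + 1·M_2 = 6(Δ_1 - Δ_0) = -10
Clamped end conditions give two more equations: 2h_0·M_0 + h_0·M_1 = 6(Δ_0 - S'(0)) = 34 and h_1·M_1 + 2h_1·M_2 = 6(S'(4) - Δ_1) = 36.
Forward elimination and back-substitution give M_0 = 113/12, M_1 = -15/2, M_2 = 87/4.
On [0, 3], S(x) = 0 - 5·x + 113/24·x² - 203/216·x³.
With x = 3/4: S(3/4) = -767/512.

-1.4980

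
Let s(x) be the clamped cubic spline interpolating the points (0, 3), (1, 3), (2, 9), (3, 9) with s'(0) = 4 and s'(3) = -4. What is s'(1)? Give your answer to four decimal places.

2.2667

Write M_i for s''(x_i). With h_i = 1, 1, 1 and divided differences Δ_i = 0, 6, 0, the continuity of s' gives the tridiagonal system
  1·M_0 + 4·M_1 + 1·M_2 = 6(Δ_1 - Δ_0) = 36
  1·M_1 + 4·M_2 + 1·M_3 = 6(Δ_2 - Δ_1) = -36
Clamped end conditions give two more equations: 2h_0·M_0 + h_0·M_1 = 6(Δ_0 - s'(0)) = -24 and h_2·M_2 + 2h_2·M_3 = 6(s'(3) - Δ_2) = -24.
Forward elimination and back-substitution give M_0 = -308/15, M_1 = 256/15, M_2 = -176/15, M_3 = -92/15.
On [1, 2], s'(x) = b_1 + 2c_1·(x - 1) + 3d_1·(x - 1)² with b_1 = Δ_1 - h_1(2M_1 + M_2)/6 = 34/15, c_1 = M_1/2 = 128/15, d_1 = (M_2 - M_1)/(6h_1) = -24/5. So s'(1) = 34/15.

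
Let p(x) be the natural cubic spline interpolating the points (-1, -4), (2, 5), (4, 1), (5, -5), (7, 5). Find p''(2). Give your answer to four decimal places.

With M_i denoting the second derivative at x_i, h_i = 3, 2, 1, 2, and Δ_i = (y_(i+1) − y_i)/h_i = 3, -2, -6, 5:
  3·M_0 + 10·M_1 + 2·M_2 = 6(Δ_1 - Δ_0) = -30
  2·M_1 + 6·M_2 + 1·M_3 = 6(Δ_2 - Δ_1) = -24
  1·M_2 + 6·M_3 + 2·M_4 = 6(Δ_3 - Δ_2) = 66
Natural end conditions: M_0 = M_4 = 0.
Hence M_0 = 0, M_1 = -315/163, M_2 = -870/163, M_3 = 1938/163, M_4 = 0.

-1.9325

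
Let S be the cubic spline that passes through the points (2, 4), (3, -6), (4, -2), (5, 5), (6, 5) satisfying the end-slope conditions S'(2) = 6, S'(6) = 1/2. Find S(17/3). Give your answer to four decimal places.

5.1263

With M_i denoting the second derivative at x_i, h_i = 1, 1, 1, 1, and Δ_i = (y_(i+1) − y_i)/h_i = -10, 4, 7, 0:
  1·M_0 + 4·M_1 + 1·M_2 = 6(Δ_1 - Δ_0) = 84
  1·M_1 + 4·M_2 + 1·M_3 = 6(Δ_2 - Δ_1) = 18
  1·M_2 + 4·M_3 + 1·M_4 = 6(Δ_3 - Δ_2) = -42
Clamped end conditions give two more equations: 2h_0·M_0 + h_0·M_1 = 6(Δ_0 - S'(2)) = -96 and h_3·M_3 + 2h_3·M_4 = 6(S'(6) - Δ_3) = 3.
Solving: M_0 = -3761/56, M_1 = 1073/28, M_2 = -17/8, M_3 = -331/28, M_4 = 415/56.
On [5, 6], S(t) = 5 + 303/112·(t - 5) - 331/56·(t - 5)² + 359/112·(t - 5)³.
With (t - 5) = 2/3: S(17/3) = 7751/1512.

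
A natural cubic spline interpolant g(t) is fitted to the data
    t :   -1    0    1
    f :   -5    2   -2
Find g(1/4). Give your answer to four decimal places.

1.9023

Write M_i for g''(x_i). With h_i = 1, 1 and divided differences Δ_i = 7, -4, the continuity of g' gives the tridiagonal system
  1·M_0 + 4·M_1 + 1·M_2 = 6(Δ_1 - Δ_0) = -66
Natural end conditions: M_0 = M_2 = 0.
Solving: M_0 = 0, M_1 = -33/2, M_2 = 0.
On [0, 1], g(t) = 2 + 3/2·t - 33/4·t² + 11/4·t³.
With t = 1/4: g(1/4) = 487/256.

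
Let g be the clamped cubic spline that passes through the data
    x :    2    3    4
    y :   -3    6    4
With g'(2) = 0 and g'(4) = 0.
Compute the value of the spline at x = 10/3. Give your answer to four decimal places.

6.2593

Let M_i = g''(x_i). Step sizes h_i = 1, 1; slopes of the chords Δ_i = (y_(i+1) - y_i)/h_i = 9, -2.
  1·M_0 + 4·M_1 + 1·M_2 = 6(Δ_1 - Δ_0) = -66
Clamped end conditions give two more equations: 2h_0·M_0 + h_0·M_1 = 6(Δ_0 - g'(2)) = 54 and h_1·M_1 + 2h_1·M_2 = 6(g'(4) - Δ_1) = 12.
Forward elimination and back-substitution give M_0 = 87/2, M_1 = -33, M_2 = 45/2.
On [3, 4], g(x) = 6 + 21/4·(x - 3) - 33/2·(x - 3)² + 37/4·(x - 3)³.
With (x - 3) = 1/3: g(10/3) = 169/27.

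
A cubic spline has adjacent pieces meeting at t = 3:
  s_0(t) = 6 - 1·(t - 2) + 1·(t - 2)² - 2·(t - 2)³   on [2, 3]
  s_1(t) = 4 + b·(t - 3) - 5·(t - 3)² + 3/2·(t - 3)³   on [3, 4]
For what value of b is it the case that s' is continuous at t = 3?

s_0'(t) = -1 + 2·(t - 2) - 6·(t - 2)², so s_0'(3) = -5. On the right, s_1'(3) = b, so b = -5.

-5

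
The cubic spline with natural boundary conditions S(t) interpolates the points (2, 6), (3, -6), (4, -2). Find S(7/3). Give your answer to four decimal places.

0.8148

Put σ_i = S'' at the i-th knot. Here h = (1, 1) and Δ = (-12, 4), so the interior equations h_(i-1)·σ_(i-1) + 2(h_(i-1)+h_i)·σ_i + h_i·σ_(i+1) = 6(Δ_i − Δ_(i-1)) read
  1·σ_0 + 4·σ_1 + 1·σ_2 = 6(Δ_1 - Δ_0) = 96
Natural end conditions: σ_0 = σ_2 = 0.
Forward elimination and back-substitution give σ_0 = 0, σ_1 = 24, σ_2 = 0.
On [2, 3], S(t) = 6 - 16·(t - 2) + 0·(t - 2)² + 4·(t - 2)³.
With (t - 2) = 1/3: S(7/3) = 22/27.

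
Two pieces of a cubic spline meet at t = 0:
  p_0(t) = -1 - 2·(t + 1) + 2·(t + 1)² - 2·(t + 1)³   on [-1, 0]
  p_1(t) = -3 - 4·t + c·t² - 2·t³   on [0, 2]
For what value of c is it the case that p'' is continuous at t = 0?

p_0''(t) = 4 - 12·(t + 1), so p_0''(0) = -8. On the right, p_1''(0) = 2c, so c = -4.

-4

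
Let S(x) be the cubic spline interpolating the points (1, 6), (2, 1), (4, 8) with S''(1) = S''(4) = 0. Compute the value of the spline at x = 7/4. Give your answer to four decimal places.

1.7852

Put m_i = S'' at the i-th knot. Here h = (1, 2) and Δ = (-5, 7/2), so the interior equations h_(i-1)·m_(i-1) + 2(h_(i-1)+h_i)·m_i + h_i·m_(i+1) = 6(Δ_i − Δ_(i-1)) read
  1·m_0 + 6·m_1 + 2·m_2 = 6(Δ_1 - Δ_0) = 51
Natural end conditions: m_0 = m_2 = 0.
Solving the tridiagonal system: m_0 = 0, m_1 = 17/2, m_2 = 0.
On [1, 2], S(x) = 6 - 77/12·(x - 1) + 0·(x - 1)² + 17/12·(x - 1)³.
With (x - 1) = 3/4: S(7/4) = 457/256.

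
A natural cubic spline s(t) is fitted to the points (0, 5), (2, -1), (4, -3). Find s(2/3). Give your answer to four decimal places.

Write σ_i for s''(x_i). With h_i = 2, 2 and divided differences Δ_i = -3, -1, the continuity of s' gives the tridiagonal system
  2·σ_0 + 8·σ_1 + 2·σ_2 = 6(Δ_1 - Δ_0) = 12
Natural end conditions: σ_0 = σ_2 = 0.
Hence σ_0 = 0, σ_1 = 3/2, σ_2 = 0.
On [0, 2], s(t) = 5 - 7/2·t + 0·t² + 1/8·t³.
With t = 2/3: s(2/3) = 73/27.

2.7037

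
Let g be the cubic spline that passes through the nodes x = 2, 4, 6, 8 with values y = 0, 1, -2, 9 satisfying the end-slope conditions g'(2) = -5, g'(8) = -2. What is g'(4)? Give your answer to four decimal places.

-0.4000

Write m_i for g''(x_i). With h_i = 2, 2, 2 and divided differences Δ_i = 1/2, -3/2, 11/2, the continuity of g' gives the tridiagonal system
  2·m_0 + 8·m_1 + 2·m_2 = 6(Δ_1 - Δ_0) = -12
  2·m_1 + 8·m_2 + 2·m_3 = 6(Δ_2 - Δ_1) = 42
Clamped end conditions give two more equations: 2h_0·m_0 + h_0·m_1 = 6(Δ_0 - g'(2)) = 33 and h_2·m_2 + 2h_2·m_3 = 6(g'(8) - Δ_2) = -45.
Solving: m_0 = 119/10, m_1 = -73/10, m_2 = 113/10, m_3 = -169/10.
On [4, 6], g'(x) = b_1 + 2c_1·(x - 4) + 3d_1·(x - 4)² with b_1 = Δ_1 - h_1(2m_1 + m_2)/6 = -2/5, c_1 = m_1/2 = -73/20, d_1 = (m_2 - m_1)/(6h_1) = 31/20. So g'(4) = -2/5.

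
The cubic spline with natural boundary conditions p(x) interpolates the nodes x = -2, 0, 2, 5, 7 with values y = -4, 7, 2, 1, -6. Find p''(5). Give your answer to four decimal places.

With σ_i denoting the second derivative at x_i, h_i = 2, 2, 3, 2, and Δ_i = (y_(i+1) − y_i)/h_i = 11/2, -5/2, -1/3, -7/2:
  2·σ_0 + 8·σ_1 + 2·σ_2 = 6(Δ_1 - Δ_0) = -48
  2·σ_1 + 10·σ_2 + 3·σ_3 = 6(Δ_2 - Δ_1) = 13
  3·σ_2 + 10·σ_3 + 2·σ_4 = 6(Δ_3 - Δ_2) = -19
Natural end conditions: σ_0 = σ_4 = 0.
Forward elimination and back-substitution give σ_0 = 0, σ_1 = -2371/344, σ_2 = 307/86, σ_3 = -511/172, σ_4 = 0.

-2.9709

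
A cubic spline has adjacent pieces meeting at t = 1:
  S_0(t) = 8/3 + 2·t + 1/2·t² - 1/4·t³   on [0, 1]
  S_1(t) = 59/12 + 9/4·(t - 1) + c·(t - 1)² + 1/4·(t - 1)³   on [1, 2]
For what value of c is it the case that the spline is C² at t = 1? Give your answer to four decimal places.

-0.2500

S_0''(t) = 1 - 3/2·t, so S_0''(1) = -1/2. On the right, S_1''(1) = 2c, so c = -1/4.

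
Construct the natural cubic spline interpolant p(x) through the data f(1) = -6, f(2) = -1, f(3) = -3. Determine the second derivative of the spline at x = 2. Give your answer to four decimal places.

Let σ_i = p''(x_i). Step sizes h_i = 1, 1; slopes of the chords Δ_i = (y_(i+1) - y_i)/h_i = 5, -2.
  1·σ_0 + 4·σ_1 + 1·σ_2 = 6(Δ_1 - Δ_0) = -42
Natural end conditions: σ_0 = σ_2 = 0.
Solving: σ_0 = 0, σ_1 = -21/2, σ_2 = 0.

-10.5000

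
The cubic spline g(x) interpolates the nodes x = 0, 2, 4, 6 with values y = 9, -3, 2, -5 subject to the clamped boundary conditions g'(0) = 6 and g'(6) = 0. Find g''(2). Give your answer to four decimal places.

15.6000

Put σ_i = g'' at the i-th knot. Here h = (2, 2, 2) and Δ = (-6, 5/2, -7/2), so the interior equations h_(i-1)·σ_(i-1) + 2(h_(i-1)+h_i)·σ_i + h_i·σ_(i+1) = 6(Δ_i − Δ_(i-1)) read
  2·σ_0 + 8·σ_1 + 2·σ_2 = 6(Δ_1 - Δ_0) = 51
  2·σ_1 + 8·σ_2 + 2·σ_3 = 6(Δ_2 - Δ_1) = -36
Clamped end conditions give two more equations: 2h_0·σ_0 + h_0·σ_1 = 6(Δ_0 - g'(0)) = -72 and h_2·σ_2 + 2h_2·σ_3 = 6(g'(6) - Δ_2) = 21.
Hence σ_0 = -129/5, σ_1 = 78/5, σ_2 = -111/10, σ_3 = 54/5.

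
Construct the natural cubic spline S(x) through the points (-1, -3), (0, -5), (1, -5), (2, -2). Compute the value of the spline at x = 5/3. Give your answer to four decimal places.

Put σ_i = S'' at the i-th knot. Here h = (1, 1, 1) and Δ = (-2, 0, 3), so the interior equations h_(i-1)·σ_(i-1) + 2(h_(i-1)+h_i)·σ_i + h_i·σ_(i+1) = 6(Δ_i − Δ_(i-1)) read
  1·σ_0 + 4·σ_1 + 1·σ_2 = 6(Δ_1 - Δ_0) = 12
  1·σ_1 + 4·σ_2 + 1·σ_3 = 6(Δ_2 - Δ_1) = 18
Natural end conditions: σ_0 = σ_3 = 0.
Hence σ_0 = 0, σ_1 = 2, σ_2 = 4, σ_3 = 0.
On [1, 2], S(x) = -5 + 5/3·(x - 1) + 2·(x - 1)² - 2/3·(x - 1)³.
With (x - 1) = 2/3: S(5/3) = -259/81.

-3.1975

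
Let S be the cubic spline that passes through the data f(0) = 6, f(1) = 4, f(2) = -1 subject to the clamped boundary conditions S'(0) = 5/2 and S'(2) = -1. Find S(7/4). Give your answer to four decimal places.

-0.3418

Let M_i = S''(x_i). Step sizes h_i = 1, 1; slopes of the chords Δ_i = (y_(i+1) - y_i)/h_i = -2, -5.
  1·M_0 + 4·M_1 + 1·M_2 = 6(Δ_1 - Δ_0) = -18
Clamped end conditions give two more equations: 2h_0·M_0 + h_0·M_1 = 6(Δ_0 - S'(0)) = -27 and h_1·M_1 + 2h_1·M_2 = 6(S'(2) - Δ_1) = 24.
Hence M_0 = -43/4, M_1 = -11/2, M_2 = 59/4.
On [1, 2], S(x) = 4 - 45/8·(x - 1) - 11/4·(x - 1)² + 27/8·(x - 1)³.
With (x - 1) = 3/4: S(7/4) = -175/512.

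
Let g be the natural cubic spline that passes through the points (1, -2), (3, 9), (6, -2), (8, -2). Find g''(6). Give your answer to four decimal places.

Let M_i = g''(x_i). Step sizes h_i = 2, 3, 2; slopes of the chords Δ_i = (y_(i+1) - y_i)/h_i = 11/2, -11/3, 0.
  2·M_0 + 10·M_1 + 3·M_2 = 6(Δ_1 - Δ_0) = -55
  3·M_1 + 10·M_2 + 2·M_3 = 6(Δ_2 - Δ_1) = 22
Natural end conditions: M_0 = M_3 = 0.
Solving: M_0 = 0, M_1 = -88/13, M_2 = 55/13, M_3 = 0.

4.2308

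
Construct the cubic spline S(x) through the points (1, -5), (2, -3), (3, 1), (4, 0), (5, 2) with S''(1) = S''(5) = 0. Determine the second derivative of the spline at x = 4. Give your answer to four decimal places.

Let m_i = S''(x_i). Step sizes h_i = 1, 1, 1, 1; slopes of the chords Δ_i = (y_(i+1) - y_i)/h_i = 2, 4, -1, 2.
  1·m_0 + 4·m_1 + 1·m_2 = 6(Δ_1 - Δ_0) = 12
  1·m_1 + 4·m_2 + 1·m_3 = 6(Δ_2 - Δ_1) = -30
  1·m_2 + 4·m_3 + 1·m_4 = 6(Δ_3 - Δ_2) = 18
Natural end conditions: m_0 = m_4 = 0.
Solving the tridiagonal system: m_0 = 0, m_1 = 159/28, m_2 = -75/7, m_3 = 201/28, m_4 = 0.

7.1786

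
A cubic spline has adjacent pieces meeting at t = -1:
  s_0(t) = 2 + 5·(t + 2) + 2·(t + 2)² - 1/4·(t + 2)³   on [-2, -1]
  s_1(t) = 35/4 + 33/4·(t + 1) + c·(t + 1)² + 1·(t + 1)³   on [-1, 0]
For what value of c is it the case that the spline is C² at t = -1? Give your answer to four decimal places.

1.2500

s_0''(t) = 4 - 3/2·(t + 2), so s_0''(-1) = 5/2. On the right, s_1''(-1) = 2c, so c = 5/4.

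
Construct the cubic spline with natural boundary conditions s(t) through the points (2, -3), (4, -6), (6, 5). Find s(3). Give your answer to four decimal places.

Let M_i = s''(x_i). Step sizes h_i = 2, 2; slopes of the chords Δ_i = (y_(i+1) - y_i)/h_i = -3/2, 11/2.
  2·M_0 + 8·M_1 + 2·M_2 = 6(Δ_1 - Δ_0) = 42
Natural end conditions: M_0 = M_2 = 0.
Forward elimination and back-substitution give M_0 = 0, M_1 = 21/4, M_2 = 0.
On [2, 4], s(t) = -3 - 13/4·(t - 2) + 0·(t - 2)² + 7/16·(t - 2)³.
With (t - 2) = 1: s(3) = -93/16.

-5.8125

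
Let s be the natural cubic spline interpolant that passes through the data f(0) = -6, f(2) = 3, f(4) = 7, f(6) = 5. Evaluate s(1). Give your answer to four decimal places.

-1.1500

Put M_i = s'' at the i-th knot. Here h = (2, 2, 2) and Δ = (9/2, 2, -1), so the interior equations h_(i-1)·M_(i-1) + 2(h_(i-1)+h_i)·M_i + h_i·M_(i+1) = 6(Δ_i − Δ_(i-1)) read
  2·M_0 + 8·M_1 + 2·M_2 = 6(Δ_1 - Δ_0) = -15
  2·M_1 + 8·M_2 + 2·M_3 = 6(Δ_2 - Δ_1) = -18
Natural end conditions: M_0 = M_3 = 0.
Forward elimination and back-substitution give M_0 = 0, M_1 = -7/5, M_2 = -19/10, M_3 = 0.
On [0, 2], s(t) = -6 + 149/30·t + 0·t² - 7/60·t³.
With t = 1: s(1) = -23/20.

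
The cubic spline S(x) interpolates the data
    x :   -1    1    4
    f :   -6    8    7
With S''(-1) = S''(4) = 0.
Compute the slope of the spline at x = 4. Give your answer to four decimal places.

Write M_i for S''(x_i). With h_i = 2, 3 and divided differences Δ_i = 7, -1/3, the continuity of S' gives the tridiagonal system
  2·M_0 + 10·M_1 + 3·M_2 = 6(Δ_1 - Δ_0) = -44
Natural end conditions: M_0 = M_2 = 0.
Forward elimination and back-substitution give M_0 = 0, M_1 = -22/5, M_2 = 0.
On [1, 4], S'(x) = b_1 + 2c_1·(x - 1) + 3d_1·(x - 1)² with b_1 = Δ_1 - h_1(2M_1 + M_2)/6 = 61/15, c_1 = M_1/2 = -11/5, d_1 = (M_2 - M_1)/(6h_1) = 11/45. So S'(4) = -38/15.

-2.5333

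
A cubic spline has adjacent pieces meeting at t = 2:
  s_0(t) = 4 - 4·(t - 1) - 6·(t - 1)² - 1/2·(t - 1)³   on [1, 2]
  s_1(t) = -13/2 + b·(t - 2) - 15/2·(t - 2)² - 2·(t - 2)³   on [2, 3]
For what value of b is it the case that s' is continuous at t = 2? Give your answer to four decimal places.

s_0'(t) = -4 - 12·(t - 1) - 3/2·(t - 1)², so s_0'(2) = -35/2. On the right, s_1'(2) = b, so b = -35/2.

-17.5000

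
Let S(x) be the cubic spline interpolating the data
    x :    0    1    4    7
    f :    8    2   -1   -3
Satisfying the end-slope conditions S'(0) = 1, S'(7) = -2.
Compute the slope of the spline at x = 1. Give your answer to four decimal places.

With M_i denoting the second derivative at x_i, h_i = 1, 3, 3, and Δ_i = (y_(i+1) − y_i)/h_i = -6, -1, -2/3:
  1·M_0 + 8·M_1 + 3·M_2 = 6(Δ_1 - Δ_0) = 30
  3·M_1 + 12·M_2 + 3·M_3 = 6(Δ_2 - Δ_1) = 2
Clamped end conditions give two more equations: 2h_0·M_0 + h_0·M_1 = 6(Δ_0 - S'(0)) = -42 and h_2·M_2 + 2h_2·M_3 = 6(S'(7) - Δ_2) = -8.
Forward elimination and back-substitution give M_0 = -766/31, M_1 = 230/31, M_2 = -48/31, M_3 = -52/93.
On [1, 4], S'(x) = b_1 + 2c_1·(x - 1) + 3d_1·(x - 1)² with b_1 = Δ_1 - h_1(2M_1 + M_2)/6 = -237/31, c_1 = M_1/2 = 115/31, d_1 = (M_2 - M_1)/(6h_1) = -139/279. So S'(1) = -237/31.

-7.6452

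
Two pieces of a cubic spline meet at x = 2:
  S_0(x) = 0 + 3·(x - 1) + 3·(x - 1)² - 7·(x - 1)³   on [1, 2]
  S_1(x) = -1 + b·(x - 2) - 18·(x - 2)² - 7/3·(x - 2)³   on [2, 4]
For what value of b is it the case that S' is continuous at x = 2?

-12

S_0'(x) = 3 + 6·(x - 1) - 21·(x - 1)², so S_0'(2) = -12. On the right, S_1'(2) = b, so b = -12.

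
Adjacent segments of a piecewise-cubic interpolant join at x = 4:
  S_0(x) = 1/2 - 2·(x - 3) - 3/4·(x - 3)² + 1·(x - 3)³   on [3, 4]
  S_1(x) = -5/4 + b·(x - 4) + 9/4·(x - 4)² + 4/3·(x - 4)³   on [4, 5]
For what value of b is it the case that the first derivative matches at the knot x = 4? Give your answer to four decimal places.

-0.5000

S_0'(x) = -2 - 3/2·(x - 3) + 3·(x - 3)², so S_0'(4) = -1/2. On the right, S_1'(4) = b, so b = -1/2.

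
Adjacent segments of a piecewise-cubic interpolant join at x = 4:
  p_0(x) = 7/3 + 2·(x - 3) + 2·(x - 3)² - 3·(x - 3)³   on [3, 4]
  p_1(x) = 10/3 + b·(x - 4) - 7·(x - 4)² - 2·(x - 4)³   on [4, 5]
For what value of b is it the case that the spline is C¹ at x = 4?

p_0'(x) = 2 + 4·(x - 3) - 9·(x - 3)², so p_0'(4) = -3. On the right, p_1'(4) = b, so b = -3.

-3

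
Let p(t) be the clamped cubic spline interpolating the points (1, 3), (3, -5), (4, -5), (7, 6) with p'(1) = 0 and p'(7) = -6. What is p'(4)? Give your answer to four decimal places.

3.2857

With σ_i denoting the second derivative at x_i, h_i = 2, 1, 3, and Δ_i = (y_(i+1) − y_i)/h_i = -4, 0, 11/3:
  2·σ_0 + 6·σ_1 + 1·σ_2 = 6(Δ_1 - Δ_0) = 24
  1·σ_1 + 8·σ_2 + 3·σ_3 = 6(Δ_2 - Δ_1) = 22
Clamped end conditions give two more equations: 2h_0·σ_0 + h_0·σ_1 = 6(Δ_0 - p'(1)) = -24 and h_2·σ_2 + 2h_2·σ_3 = 6(p'(7) - Δ_2) = -58.
Solving: σ_0 = -187/21, σ_1 = 122/21, σ_2 = 146/21, σ_3 = -92/7.
On [4, 7], p'(t) = b_2 + 2c_2·(t - 4) + 3d_2·(t - 4)² with b_2 = Δ_2 - h_2(2σ_2 + σ_3)/6 = 23/7, c_2 = σ_2/2 = 73/21, d_2 = (σ_3 - σ_2)/(6h_2) = -211/189. So p'(4) = 23/7.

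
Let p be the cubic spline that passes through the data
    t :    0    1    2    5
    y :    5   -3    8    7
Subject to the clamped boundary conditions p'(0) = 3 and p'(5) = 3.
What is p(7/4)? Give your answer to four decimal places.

Let m_i = p''(x_i). Step sizes h_i = 1, 1, 3; slopes of the chords Δ_i = (y_(i+1) - y_i)/h_i = -8, 11, -1/3.
  1·m_0 + 4·m_1 + 1·m_2 = 6(Δ_1 - Δ_0) = 114
  1·m_1 + 8·m_2 + 3·m_3 = 6(Δ_2 - Δ_1) = -68
Clamped end conditions give two more equations: 2h_0·m_0 + h_0·m_1 = 6(Δ_0 - p'(0)) = -66 and h_2·m_2 + 2h_2·m_3 = 6(p'(5) - Δ_2) = 20.
Forward elimination and back-substitution give m_0 = -1646/29, m_1 = 1378/29, m_2 = -560/29, m_3 = 1130/87.
On [1, 2], p(t) = -3 - 47/29·(t - 1) + 689/29·(t - 1)² - 323/29·(t - 1)³.
With (t - 1) = 3/4: p(7/4) = 8259/1856.

4.4499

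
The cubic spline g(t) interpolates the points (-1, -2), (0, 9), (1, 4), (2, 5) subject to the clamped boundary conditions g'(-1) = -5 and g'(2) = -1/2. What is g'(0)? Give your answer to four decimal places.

Write M_i for g''(x_i). With h_i = 1, 1, 1 and divided differences Δ_i = 11, -5, 1, the continuity of g' gives the tridiagonal system
  1·M_0 + 4·M_1 + 1·M_2 = 6(Δ_1 - Δ_0) = -96
  1·M_1 + 4·M_2 + 1·M_3 = 6(Δ_2 - Δ_1) = 36
Clamped end conditions give two more equations: 2h_0·M_0 + h_0·M_1 = 6(Δ_0 - g'(-1)) = 96 and h_2·M_2 + 2h_2·M_3 = 6(g'(2) - Δ_2) = -9.
Solving the tridiagonal system: M_0 = 361/5, M_1 = -242/5, M_2 = 127/5, M_3 = -86/5.
On [0, 1], g'(t) = b_1 + 2c_1·t + 3d_1·t² with b_1 = Δ_1 - h_1(2M_1 + M_2)/6 = 69/10, c_1 = M_1/2 = -121/5, d_1 = (M_2 - M_1)/(6h_1) = 123/10. So g'(0) = 69/10.

6.9000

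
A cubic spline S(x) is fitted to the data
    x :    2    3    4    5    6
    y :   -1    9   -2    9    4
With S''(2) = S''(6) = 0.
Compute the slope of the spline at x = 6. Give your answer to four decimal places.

-11.2321

Put σ_i = S'' at the i-th knot. Here h = (1, 1, 1, 1) and Δ = (10, -11, 11, -5), so the interior equations h_(i-1)·σ_(i-1) + 2(h_(i-1)+h_i)·σ_i + h_i·σ_(i+1) = 6(Δ_i − Δ_(i-1)) read
  1·σ_0 + 4·σ_1 + 1·σ_2 = 6(Δ_1 - Δ_0) = -126
  1·σ_1 + 4·σ_2 + 1·σ_3 = 6(Δ_2 - Δ_1) = 132
  1·σ_2 + 4·σ_3 + 1·σ_4 = 6(Δ_3 - Δ_2) = -96
Natural end conditions: σ_0 = σ_4 = 0.
Solving the tridiagonal system: σ_0 = 0, σ_1 = -1257/28, σ_2 = 375/7, σ_3 = -1047/28, σ_4 = 0.
On [5, 6], S'(x) = b_3 + 2c_3·(x - 5) + 3d_3·(x - 5)² with b_3 = Δ_3 - h_3(2σ_3 + σ_4)/6 = 209/28, c_3 = σ_3/2 = -1047/56, d_3 = (σ_4 - σ_3)/(6h_3) = 349/56. So S'(6) = -629/56.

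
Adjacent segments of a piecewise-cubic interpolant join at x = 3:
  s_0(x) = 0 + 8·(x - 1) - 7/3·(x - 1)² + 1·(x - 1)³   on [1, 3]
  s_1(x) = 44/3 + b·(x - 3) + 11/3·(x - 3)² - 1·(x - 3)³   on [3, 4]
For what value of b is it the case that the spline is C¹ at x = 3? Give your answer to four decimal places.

s_0'(x) = 8 - 14/3·(x - 1) + 3·(x - 1)², so s_0'(3) = 32/3. On the right, s_1'(3) = b, so b = 32/3.

10.6667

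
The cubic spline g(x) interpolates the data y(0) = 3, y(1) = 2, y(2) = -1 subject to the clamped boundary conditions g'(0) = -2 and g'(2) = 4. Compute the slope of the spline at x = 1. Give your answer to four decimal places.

-3.5000

Write M_i for g''(x_i). With h_i = 1, 1 and divided differences Δ_i = -1, -3, the continuity of g' gives the tridiagonal system
  1·M_0 + 4·M_1 + 1·M_2 = 6(Δ_1 - Δ_0) = -12
Clamped end conditions give two more equations: 2h_0·M_0 + h_0·M_1 = 6(Δ_0 - g'(0)) = 6 and h_1·M_1 + 2h_1·M_2 = 6(g'(2) - Δ_1) = 42.
Hence M_0 = 9, M_1 = -12, M_2 = 27.
On [1, 2], g'(x) = b_1 + 2c_1·(x - 1) + 3d_1·(x - 1)² with b_1 = Δ_1 - h_1(2M_1 + M_2)/6 = -7/2, c_1 = M_1/2 = -6, d_1 = (M_2 - M_1)/(6h_1) = 13/2. So g'(1) = -7/2.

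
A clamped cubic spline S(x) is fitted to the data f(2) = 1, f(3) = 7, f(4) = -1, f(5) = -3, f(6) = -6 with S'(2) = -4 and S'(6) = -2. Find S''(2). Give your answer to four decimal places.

Put σ_i = S'' at the i-th knot. Here h = (1, 1, 1, 1) and Δ = (6, -8, -2, -3), so the interior equations h_(i-1)·σ_(i-1) + 2(h_(i-1)+h_i)·σ_i + h_i·σ_(i+1) = 6(Δ_i − Δ_(i-1)) read
  1·σ_0 + 4·σ_1 + 1·σ_2 = 6(Δ_1 - Δ_0) = -84
  1·σ_1 + 4·σ_2 + 1·σ_3 = 6(Δ_2 - Δ_1) = 36
  1·σ_2 + 4·σ_3 + 1·σ_4 = 6(Δ_3 - Δ_2) = -6
Clamped end conditions give two more equations: 2h_0·σ_0 + h_0·σ_1 = 6(Δ_0 - S'(2)) = 60 and h_3·σ_3 + 2h_3·σ_4 = 6(S'(6) - Δ_3) = 6.
Forward elimination and back-substitution give σ_0 = 197/4, σ_1 = -77/2, σ_2 = 83/4, σ_3 = -17/2, σ_4 = 29/4.

49.2500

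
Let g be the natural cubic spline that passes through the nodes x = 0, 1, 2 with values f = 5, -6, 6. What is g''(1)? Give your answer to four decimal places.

With m_i denoting the second derivative at x_i, h_i = 1, 1, and Δ_i = (y_(i+1) − y_i)/h_i = -11, 12:
  1·m_0 + 4·m_1 + 1·m_2 = 6(Δ_1 - Δ_0) = 138
Natural end conditions: m_0 = m_2 = 0.
Forward elimination and back-substitution give m_0 = 0, m_1 = 69/2, m_2 = 0.

34.5000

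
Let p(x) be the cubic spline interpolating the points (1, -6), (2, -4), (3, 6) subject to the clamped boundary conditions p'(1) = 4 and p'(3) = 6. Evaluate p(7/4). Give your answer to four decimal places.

-5.0391

Write M_i for p''(x_i). With h_i = 1, 1 and divided differences Δ_i = 2, 10, the continuity of p' gives the tridiagonal system
  1·M_0 + 4·M_1 + 1·M_2 = 6(Δ_1 - Δ_0) = 48
Clamped end conditions give two more equations: 2h_0·M_0 + h_0·M_1 = 6(Δ_0 - p'(1)) = -12 and h_1·M_1 + 2h_1·M_2 = 6(p'(3) - Δ_1) = -24.
Hence M_0 = -17, M_1 = 22, M_2 = -23.
On [1, 2], p(x) = -6 + 4·(x - 1) - 17/2·(x - 1)² + 13/2·(x - 1)³.
With (x - 1) = 3/4: p(7/4) = -645/128.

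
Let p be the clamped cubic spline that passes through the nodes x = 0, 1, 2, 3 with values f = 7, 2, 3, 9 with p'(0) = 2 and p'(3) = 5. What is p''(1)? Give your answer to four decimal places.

14.8000

With M_i denoting the second derivative at x_i, h_i = 1, 1, 1, and Δ_i = (y_(i+1) − y_i)/h_i = -5, 1, 6:
  1·M_0 + 4·M_1 + 1·M_2 = 6(Δ_1 - Δ_0) = 36
  1·M_1 + 4·M_2 + 1·M_3 = 6(Δ_2 - Δ_1) = 30
Clamped end conditions give two more equations: 2h_0·M_0 + h_0·M_1 = 6(Δ_0 - p'(0)) = -42 and h_2·M_2 + 2h_2·M_3 = 6(p'(3) - Δ_2) = -6.
Solving: M_0 = -142/5, M_1 = 74/5, M_2 = 26/5, M_3 = -28/5.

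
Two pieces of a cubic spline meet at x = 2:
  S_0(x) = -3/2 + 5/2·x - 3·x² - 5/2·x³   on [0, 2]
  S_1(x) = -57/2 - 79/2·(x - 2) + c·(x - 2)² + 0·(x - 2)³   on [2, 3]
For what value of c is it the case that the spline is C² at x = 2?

-18

S_0''(x) = -6 - 15·x, so S_0''(2) = -36. On the right, S_1''(2) = 2c, so c = -18.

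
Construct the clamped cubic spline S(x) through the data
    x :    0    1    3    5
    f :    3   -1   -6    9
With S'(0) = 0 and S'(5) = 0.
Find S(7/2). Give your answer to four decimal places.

-2.1705

Put M_i = S'' at the i-th knot. Here h = (1, 2, 2) and Δ = (-4, -5/2, 15/2), so the interior equations h_(i-1)·M_(i-1) + 2(h_(i-1)+h_i)·M_i + h_i·M_(i+1) = 6(Δ_i − Δ_(i-1)) read
  1·M_0 + 6·M_1 + 2·M_2 = 6(Δ_1 - Δ_0) = 9
  2·M_1 + 8·M_2 + 2·M_3 = 6(Δ_2 - Δ_1) = 60
Clamped end conditions give two more equations: 2h_0·M_0 + h_0·M_1 = 6(Δ_0 - S'(0)) = -24 and h_2·M_2 + 2h_2·M_3 = 6(S'(5) - Δ_2) = -45.
Forward elimination and back-substitution give M_0 = -270/23, M_1 = -12/23, M_2 = 549/46, M_3 = -396/23.
On [3, 5], S(x) = -6 + 243/46·(x - 3) + 549/92·(x - 3)² - 447/184·(x - 3)³.
With (x - 3) = 1/2: S(7/2) = -3195/1472.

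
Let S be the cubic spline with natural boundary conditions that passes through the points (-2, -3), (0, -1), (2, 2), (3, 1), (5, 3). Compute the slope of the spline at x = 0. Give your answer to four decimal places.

Put m_i = S'' at the i-th knot. Here h = (2, 2, 1, 2) and Δ = (1, 3/2, -1, 1), so the interior equations h_(i-1)·m_(i-1) + 2(h_(i-1)+h_i)·m_i + h_i·m_(i+1) = 6(Δ_i − Δ_(i-1)) read
  2·m_0 + 8·m_1 + 2·m_2 = 6(Δ_1 - Δ_0) = 3
  2·m_1 + 6·m_2 + 1·m_3 = 6(Δ_2 - Δ_1) = -15
  1·m_2 + 6·m_3 + 2·m_4 = 6(Δ_3 - Δ_2) = 12
Natural end conditions: m_0 = m_4 = 0.
Hence m_0 = 0, m_1 = 309/256, m_2 = -213/64, m_3 = 327/128, m_4 = 0.
On [0, 2], S'(x) = b_1 + 2c_1·x + 3d_1·x² with b_1 = Δ_1 - h_1(2m_1 + m_2)/6 = 231/128, c_1 = m_1/2 = 309/512, d_1 = (m_2 - m_1)/(6h_1) = -387/1024. So S'(0) = 231/128.

1.8047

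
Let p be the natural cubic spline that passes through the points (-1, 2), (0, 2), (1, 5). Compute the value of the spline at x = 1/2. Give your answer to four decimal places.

3.2188

Let M_i = p''(x_i). Step sizes h_i = 1, 1; slopes of the chords Δ_i = (y_(i+1) - y_i)/h_i = 0, 3.
  1·M_0 + 4·M_1 + 1·M_2 = 6(Δ_1 - Δ_0) = 18
Natural end conditions: M_0 = M_2 = 0.
Hence M_0 = 0, M_1 = 9/2, M_2 = 0.
On [0, 1], p(x) = 2 + 3/2·x + 9/4·x² - 3/4·x³.
With x = 1/2: p(1/2) = 103/32.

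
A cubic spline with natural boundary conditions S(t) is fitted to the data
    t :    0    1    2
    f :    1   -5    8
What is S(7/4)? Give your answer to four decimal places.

Put M_i = S'' at the i-th knot. Here h = (1, 1) and Δ = (-6, 13), so the interior equations h_(i-1)·M_(i-1) + 2(h_(i-1)+h_i)·M_i + h_i·M_(i+1) = 6(Δ_i − Δ_(i-1)) read
  1·M_0 + 4·M_1 + 1·M_2 = 6(Δ_1 - Δ_0) = 114
Natural end conditions: M_0 = M_2 = 0.
Solving: M_0 = 0, M_1 = 57/2, M_2 = 0.
On [1, 2], S(t) = -5 + 7/2·(t - 1) + 57/4·(t - 1)² - 19/4·(t - 1)³.
With (t - 1) = 3/4: S(7/4) = 931/256.

3.6367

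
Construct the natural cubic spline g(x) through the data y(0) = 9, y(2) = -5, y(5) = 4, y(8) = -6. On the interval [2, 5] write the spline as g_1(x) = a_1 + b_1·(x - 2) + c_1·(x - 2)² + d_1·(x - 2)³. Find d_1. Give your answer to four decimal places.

With M_i denoting the second derivative at x_i, h_i = 2, 3, 3, and Δ_i = (y_(i+1) − y_i)/h_i = -7, 3, -10/3:
  2·M_0 + 10·M_1 + 3·M_2 = 6(Δ_1 - Δ_0) = 60
  3·M_1 + 12·M_2 + 3·M_3 = 6(Δ_2 - Δ_1) = -38
Natural end conditions: M_0 = M_3 = 0.
Solving the tridiagonal system: M_0 = 0, M_1 = 278/37, M_2 = -560/111, M_3 = 0.
On [2, 5], with g_1(x) = a_1 + b_1·(x - 2) + c_1·(x - 2)² + d_1·(x - 2)³: c_1 = M_1/2 = 139/37, d_1 = (M_2 - M_1)/(6h_1) = -697/999, b_1 = Δ_1 - h_1(2M_1 + M_2)/6 = -221/111.

-0.6977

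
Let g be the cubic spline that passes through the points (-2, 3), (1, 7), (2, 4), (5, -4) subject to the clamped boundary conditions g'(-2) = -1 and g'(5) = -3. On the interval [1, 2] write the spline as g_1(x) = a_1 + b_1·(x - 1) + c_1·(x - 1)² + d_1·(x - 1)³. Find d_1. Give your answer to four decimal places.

Put M_i = g'' at the i-th knot. Here h = (3, 1, 3) and Δ = (4/3, -3, -8/3), so the interior equations h_(i-1)·M_(i-1) + 2(h_(i-1)+h_i)·M_i + h_i·M_(i+1) = 6(Δ_i − Δ_(i-1)) read
  3·M_0 + 8·M_1 + 1·M_2 = 6(Δ_1 - Δ_0) = -26
  1·M_1 + 8·M_2 + 3·M_3 = 6(Δ_2 - Δ_1) = 2
Clamped end conditions give two more equations: 2h_0·M_0 + h_0·M_1 = 6(Δ_0 - g'(-2)) = 14 and h_2·M_2 + 2h_2·M_3 = 6(g'(5) - Δ_2) = -2.
Solving: M_0 = 164/33, M_1 = -58/11, M_2 = 14/11, M_3 = -32/33.
On [1, 2], with g_1(x) = a_1 + b_1·(x - 1) + c_1·(x - 1)² + d_1·(x - 1)³: c_1 = M_1/2 = -29/11, d_1 = (M_2 - M_1)/(6h_1) = 12/11, b_1 = Δ_1 - h_1(2M_1 + M_2)/6 = -16/11.

1.0909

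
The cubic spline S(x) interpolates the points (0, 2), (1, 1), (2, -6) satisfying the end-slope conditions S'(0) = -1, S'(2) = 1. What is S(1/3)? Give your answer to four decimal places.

2.0370

Put M_i = S'' at the i-th knot. Here h = (1, 1) and Δ = (-1, -7), so the interior equations h_(i-1)·M_(i-1) + 2(h_(i-1)+h_i)·M_i + h_i·M_(i+1) = 6(Δ_i − Δ_(i-1)) read
  1·M_0 + 4·M_1 + 1·M_2 = 6(Δ_1 - Δ_0) = -36
Clamped end conditions give two more equations: 2h_0·M_0 + h_0·M_1 = 6(Δ_0 - S'(0)) = 0 and h_1·M_1 + 2h_1·M_2 = 6(S'(2) - Δ_1) = 48.
Solving the tridiagonal system: M_0 = 10, M_1 = -20, M_2 = 34.
On [0, 1], S(x) = 2 - 1·x + 5·x² - 5·x³.
With x = 1/3: S(1/3) = 55/27.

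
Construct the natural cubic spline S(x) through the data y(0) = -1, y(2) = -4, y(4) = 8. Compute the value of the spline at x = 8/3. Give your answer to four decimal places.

With M_i denoting the second derivative at x_i, h_i = 2, 2, and Δ_i = (y_(i+1) − y_i)/h_i = -3/2, 6:
  2·M_0 + 8·M_1 + 2·M_2 = 6(Δ_1 - Δ_0) = 45
Natural end conditions: M_0 = M_2 = 0.
Hence M_0 = 0, M_1 = 45/8, M_2 = 0.
On [2, 4], S(x) = -4 + 9/4·(x - 2) + 45/16·(x - 2)² - 15/32·(x - 2)³.
With (x - 2) = 2/3: S(8/3) = -25/18.

-1.3889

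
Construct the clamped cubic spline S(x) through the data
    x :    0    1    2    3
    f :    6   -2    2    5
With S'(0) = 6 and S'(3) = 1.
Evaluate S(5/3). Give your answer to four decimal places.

-0.4593

Write σ_i for S''(x_i). With h_i = 1, 1, 1 and divided differences Δ_i = -8, 4, 3, the continuity of S' gives the tridiagonal system
  1·σ_0 + 4·σ_1 + 1·σ_2 = 6(Δ_1 - Δ_0) = 72
  1·σ_1 + 4·σ_2 + 1·σ_3 = 6(Δ_2 - Δ_1) = -6
Clamped end conditions give two more equations: 2h_0·σ_0 + h_0·σ_1 = 6(Δ_0 - S'(0)) = -84 and h_2·σ_2 + 2h_2·σ_3 = 6(S'(3) - Δ_2) = -12.
Solving the tridiagonal system: σ_0 = -896/15, σ_1 = 532/15, σ_2 = -152/15, σ_3 = -14/15.
On [1, 2], S(x) = -2 - 92/15·(x - 1) + 266/15·(x - 1)² - 38/5·(x - 1)³.
With (x - 1) = 2/3: S(5/3) = -62/135.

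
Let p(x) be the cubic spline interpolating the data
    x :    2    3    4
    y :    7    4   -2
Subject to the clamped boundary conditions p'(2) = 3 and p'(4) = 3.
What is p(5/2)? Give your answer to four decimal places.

6.9063

Write M_i for p''(x_i). With h_i = 1, 1 and divided differences Δ_i = -3, -6, the continuity of p' gives the tridiagonal system
  1·M_0 + 4·M_1 + 1·M_2 = 6(Δ_1 - Δ_0) = -18
Clamped end conditions give two more equations: 2h_0·M_0 + h_0·M_1 = 6(Δ_0 - p'(2)) = -36 and h_1·M_1 + 2h_1·M_2 = 6(p'(4) - Δ_1) = 54.
Solving the tridiagonal system: M_0 = -27/2, M_1 = -9, M_2 = 63/2.
On [2, 3], p(x) = 7 + 3·(x - 2) - 27/4·(x - 2)² + 3/4·(x - 2)³.
With (x - 2) = 1/2: p(5/2) = 221/32.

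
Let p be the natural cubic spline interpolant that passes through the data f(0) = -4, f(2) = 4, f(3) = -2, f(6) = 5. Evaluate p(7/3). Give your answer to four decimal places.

2.3178

Put M_i = p'' at the i-th knot. Here h = (2, 1, 3) and Δ = (4, -6, 7/3), so the interior equations h_(i-1)·M_(i-1) + 2(h_(i-1)+h_i)·M_i + h_i·M_(i+1) = 6(Δ_i − Δ_(i-1)) read
  2·M_0 + 6·M_1 + 1·M_2 = 6(Δ_1 - Δ_0) = -60
  1·M_1 + 8·M_2 + 3·M_3 = 6(Δ_2 - Δ_1) = 50
Natural end conditions: M_0 = M_3 = 0.
Forward elimination and back-substitution give M_0 = 0, M_1 = -530/47, M_2 = 360/47, M_3 = 0.
On [2, 3], p(t) = 4 - 496/141·(t - 2) - 265/47·(t - 2)² + 445/141·(t - 2)³.
With (t - 2) = 1/3: p(7/3) = 8824/3807.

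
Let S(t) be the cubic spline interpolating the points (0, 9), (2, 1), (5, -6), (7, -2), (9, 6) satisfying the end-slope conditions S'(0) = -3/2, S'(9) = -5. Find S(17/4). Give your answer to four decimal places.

-5.3351

Let σ_i = S''(x_i). Step sizes h_i = 2, 3, 2, 2; slopes of the chords Δ_i = (y_(i+1) - y_i)/h_i = -4, -7/3, 2, 4.
  2·σ_0 + 10·σ_1 + 3·σ_2 = 6(Δ_1 - Δ_0) = 10
  3·σ_1 + 10·σ_2 + 2·σ_3 = 6(Δ_2 - Δ_1) = 26
  2·σ_2 + 8·σ_3 + 2·σ_4 = 6(Δ_3 - Δ_2) = 12
Clamped end conditions give two more equations: 2h_0·σ_0 + h_0·σ_1 = 6(Δ_0 - S'(0)) = -15 and h_3·σ_3 + 2h_3·σ_4 = 6(S'(9) - Δ_3) = -54.
Hence σ_0 = -3217/708, σ_1 = 281/177, σ_2 = 379/354, σ_3 = 932/177, σ_4 = -5711/354.
On [2, 5], S(t) = 1 - 3155/708·(t - 2) + 281/354·(t - 2)² - 61/2124·(t - 2)³.
With (t - 2) = 9/4: S(17/4) = -80581/15104.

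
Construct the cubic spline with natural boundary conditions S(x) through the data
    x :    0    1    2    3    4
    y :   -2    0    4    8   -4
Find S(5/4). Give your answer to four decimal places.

0.6836

Put m_i = S'' at the i-th knot. Here h = (1, 1, 1, 1) and Δ = (2, 4, 4, -12), so the interior equations h_(i-1)·m_(i-1) + 2(h_(i-1)+h_i)·m_i + h_i·m_(i+1) = 6(Δ_i − Δ_(i-1)) read
  1·m_0 + 4·m_1 + 1·m_2 = 6(Δ_1 - Δ_0) = 12
  1·m_1 + 4·m_2 + 1·m_3 = 6(Δ_2 - Δ_1) = 0
  1·m_2 + 4·m_3 + 1·m_4 = 6(Δ_3 - Δ_2) = -96
Natural end conditions: m_0 = m_4 = 0.
Forward elimination and back-substitution give m_0 = 0, m_1 = 3/2, m_2 = 6, m_3 = -51/2, m_4 = 0.
On [1, 2], S(x) = 0 + 5/2·(x - 1) + 3/4·(x - 1)² + 3/4·(x - 1)³.
With (x - 1) = 1/4: S(5/4) = 175/256.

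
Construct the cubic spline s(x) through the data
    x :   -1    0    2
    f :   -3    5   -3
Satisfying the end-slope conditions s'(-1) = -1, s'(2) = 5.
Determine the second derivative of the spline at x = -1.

Put m_i = s'' at the i-th knot. Here h = (1, 2) and Δ = (8, -4), so the interior equations h_(i-1)·m_(i-1) + 2(h_(i-1)+h_i)·m_i + h_i·m_(i+1) = 6(Δ_i − Δ_(i-1)) read
  1·m_0 + 6·m_1 + 2·m_2 = 6(Δ_1 - Δ_0) = -72
Clamped end conditions give two more equations: 2h_0·m_0 + h_0·m_1 = 6(Δ_0 - s'(-1)) = 54 and h_1·m_1 + 2h_1·m_2 = 6(s'(2) - Δ_1) = 54.
Hence m_0 = 41, m_1 = -28, m_2 = 55/2.

41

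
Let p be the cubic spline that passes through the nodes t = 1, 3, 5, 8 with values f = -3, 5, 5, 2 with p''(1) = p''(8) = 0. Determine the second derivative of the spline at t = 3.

-3

Write m_i for p''(x_i). With h_i = 2, 2, 3 and divided differences Δ_i = 4, 0, -1, the continuity of p' gives the tridiagonal system
  2·m_0 + 8·m_1 + 2·m_2 = 6(Δ_1 - Δ_0) = -24
  2·m_1 + 10·m_2 + 3·m_3 = 6(Δ_2 - Δ_1) = -6
Natural end conditions: m_0 = m_3 = 0.
Forward elimination and back-substitution give m_0 = 0, m_1 = -3, m_2 = 0, m_3 = 0.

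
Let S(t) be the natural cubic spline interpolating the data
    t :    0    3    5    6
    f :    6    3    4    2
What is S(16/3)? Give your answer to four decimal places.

3.5185

Let m_i = S''(x_i). Step sizes h_i = 3, 2, 1; slopes of the chords Δ_i = (y_(i+1) - y_i)/h_i = -1, 1/2, -2.
  3·m_0 + 10·m_1 + 2·m_2 = 6(Δ_1 - Δ_0) = 9
  2·m_1 + 6·m_2 + 1·m_3 = 6(Δ_2 - Δ_1) = -15
Natural end conditions: m_0 = m_3 = 0.
Hence m_0 = 0, m_1 = 3/2, m_2 = -3, m_3 = 0.
On [5, 6], S(t) = 4 - 1·(t - 5) - 3/2·(t - 5)² + 1/2·(t - 5)³.
With (t - 5) = 1/3: S(16/3) = 95/27.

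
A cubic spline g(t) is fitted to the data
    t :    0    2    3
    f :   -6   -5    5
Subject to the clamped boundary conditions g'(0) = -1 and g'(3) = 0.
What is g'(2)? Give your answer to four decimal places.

With M_i denoting the second derivative at x_i, h_i = 2, 1, and Δ_i = (y_(i+1) − y_i)/h_i = 1/2, 10:
  2·M_0 + 6·M_1 + 1·M_2 = 6(Δ_1 - Δ_0) = 57
Clamped end conditions give two more equations: 2h_0·M_0 + h_0·M_1 = 6(Δ_0 - g'(0)) = 9 and h_1·M_1 + 2h_1·M_2 = 6(g'(3) - Δ_1) = -60.
Solving the tridiagonal system: M_0 = -83/12, M_1 = 55/3, M_2 = -235/6.
On [2, 3], g'(t) = b_1 + 2c_1·(t - 2) + 3d_1·(t - 2)² with b_1 = Δ_1 - h_1(2M_1 + M_2)/6 = 125/12, c_1 = M_1/2 = 55/6, d_1 = (M_2 - M_1)/(6h_1) = -115/12. So g'(2) = 125/12.

10.4167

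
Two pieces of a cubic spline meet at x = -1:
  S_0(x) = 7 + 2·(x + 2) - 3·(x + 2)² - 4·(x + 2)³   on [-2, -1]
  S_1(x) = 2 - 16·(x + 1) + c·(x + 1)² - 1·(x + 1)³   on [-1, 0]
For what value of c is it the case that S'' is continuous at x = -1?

S_0''(x) = -6 - 24·(x + 2), so S_0''(-1) = -30. On the right, S_1''(-1) = 2c, so c = -15.

-15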